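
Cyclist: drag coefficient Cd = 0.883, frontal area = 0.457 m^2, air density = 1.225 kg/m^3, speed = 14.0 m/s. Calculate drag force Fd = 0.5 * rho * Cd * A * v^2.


v^2 = 14.0^2 = 196.0
Fd = 0.5 * 1.225 * 0.883 * 0.457 * 196.0
= 48.444 N

48.444 N


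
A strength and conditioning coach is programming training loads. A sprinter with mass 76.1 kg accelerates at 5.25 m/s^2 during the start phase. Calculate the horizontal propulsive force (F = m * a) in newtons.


F = m * a
= 76.1 * 5.25
= 399.53 N

399.53 N


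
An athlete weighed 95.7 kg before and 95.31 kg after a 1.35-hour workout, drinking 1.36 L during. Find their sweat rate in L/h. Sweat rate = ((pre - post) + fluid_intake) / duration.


Body mass change = 0.39 kg
Total sweat loss = 0.39 + 1.36 = 1.75 L
Rate = 1.75 / 1.35 = 1.296 L/h

1.296 L/h


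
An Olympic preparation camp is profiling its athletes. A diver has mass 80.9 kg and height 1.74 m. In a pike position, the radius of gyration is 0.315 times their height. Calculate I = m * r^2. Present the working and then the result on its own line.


r = 0.315 * 1.74 = 0.5481 m
I = m * r^2 = 80.9 * 0.300414 = 24.303 kg*m^2

24.303 kg*m^2


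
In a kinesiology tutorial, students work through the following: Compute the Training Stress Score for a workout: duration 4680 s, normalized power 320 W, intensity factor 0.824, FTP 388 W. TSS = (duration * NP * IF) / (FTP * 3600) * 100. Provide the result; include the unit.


Product = 4680 * 320 * 0.824 = 1234022.4
Base = 388 * 3600 = 1396800
TSS = 1234022.4 / 1396800 * 100 = 88.35

88.35 TSS


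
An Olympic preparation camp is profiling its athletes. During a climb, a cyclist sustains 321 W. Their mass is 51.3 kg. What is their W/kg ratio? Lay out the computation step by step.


Power-to-weight = 321 W / 51.3 kg
= 6.257 W/kg

6.257 W/kg


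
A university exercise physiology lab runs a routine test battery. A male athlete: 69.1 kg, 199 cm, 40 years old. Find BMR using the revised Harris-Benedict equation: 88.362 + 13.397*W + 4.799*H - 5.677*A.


Intercept = 88.362
Weight contribution = 13.397 * 69.1 = 925.7327
Height contribution = 4.799 * 199 = 955.001
Age contribution = 5.677 * 40 = 227.08
BMR = 88.362 + 925.7327 + 955.001 - 227.08
= 1742.02 kcal/day

1742.02 kcal/day


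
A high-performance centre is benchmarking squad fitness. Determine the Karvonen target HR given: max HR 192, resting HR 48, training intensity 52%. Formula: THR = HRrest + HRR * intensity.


HRR = HRmax - HRrest = 192 - 48 = 144
THR = 48 + 144 * 0.52
= 122.88 bpm

122.88 bpm


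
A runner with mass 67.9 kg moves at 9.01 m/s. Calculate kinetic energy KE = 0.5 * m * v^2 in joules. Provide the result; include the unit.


v^2 = 9.01^2 = 81.1801
KE = 0.5 * 67.9 * 81.1801
= 2756.06 J

2756.06 J


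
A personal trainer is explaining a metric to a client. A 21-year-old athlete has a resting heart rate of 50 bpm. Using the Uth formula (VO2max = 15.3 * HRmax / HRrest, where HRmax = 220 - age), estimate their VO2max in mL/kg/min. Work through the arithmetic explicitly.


HRmax = 220 - 21 = 199 bpm
Ratio = HRmax / HRrest = 199 / 50 = 3.98
VO2max = 15.3 * 3.98 = 60.89 mL/kg/min

60.89 mL/kg/min


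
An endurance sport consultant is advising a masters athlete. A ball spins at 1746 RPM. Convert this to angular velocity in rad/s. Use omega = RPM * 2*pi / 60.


omega = 1746 * 2 * pi / 60
= 1746 * 6.28318531 / 60
= 10970.442 / 60
= 182.841 rad/s

182.841 rad/s


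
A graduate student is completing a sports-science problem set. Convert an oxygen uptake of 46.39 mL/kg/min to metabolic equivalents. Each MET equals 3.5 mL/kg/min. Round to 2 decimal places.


One MET = 3.5 mL/kg/min
Number of METs = 46.39 / 3.5
= 13.25 METs

13.25 METs


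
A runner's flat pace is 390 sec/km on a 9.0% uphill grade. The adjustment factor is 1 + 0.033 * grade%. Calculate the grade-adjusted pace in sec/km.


Factor = 1 + 0.033 * 9.0 = 1.297
Adjusted pace = 390 * 1.297
= 505.83 sec/km

505.83 s/km


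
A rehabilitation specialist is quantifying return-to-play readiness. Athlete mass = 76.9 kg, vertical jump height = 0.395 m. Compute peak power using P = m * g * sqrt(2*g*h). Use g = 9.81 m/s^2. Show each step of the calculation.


sqrt(2 * 9.81 * 0.395) = sqrt(7.7499) = 2.783864 m/s
P = 76.9 * 9.81 * 2.783864
= 2100.12 W

2100.12 W


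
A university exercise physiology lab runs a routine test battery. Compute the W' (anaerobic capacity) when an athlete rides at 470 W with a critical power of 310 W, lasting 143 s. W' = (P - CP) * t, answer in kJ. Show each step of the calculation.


Above-CP power = 160 W
Duration = 143 s
W' = 160 * 143 = 22880 J
Convert: 22880 / 1000 = 22.88 kJ

22.88 kJ


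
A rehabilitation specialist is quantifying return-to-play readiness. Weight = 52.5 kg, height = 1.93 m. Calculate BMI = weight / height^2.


height^2 = 1.93^2 = 3.7249
BMI = 52.5 / 3.7249 = 14.09 kg/m^2

14.09 kg/m^2


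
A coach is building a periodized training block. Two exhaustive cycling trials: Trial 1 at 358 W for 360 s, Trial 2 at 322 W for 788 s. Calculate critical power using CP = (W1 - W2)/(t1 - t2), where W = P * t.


W1 = 358 * 360 = 128880 J
W2 = 322 * 788 = 253736 J
CP = (128880 - 253736) / (360 - 788)
= -124856 / -428
= 291.72 W

291.72 W


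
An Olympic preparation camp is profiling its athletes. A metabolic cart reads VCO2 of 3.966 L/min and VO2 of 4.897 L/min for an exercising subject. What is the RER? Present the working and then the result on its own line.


RER = VCO2 / VO2 = 3.966 / 4.897 = 0.8099

0.8099


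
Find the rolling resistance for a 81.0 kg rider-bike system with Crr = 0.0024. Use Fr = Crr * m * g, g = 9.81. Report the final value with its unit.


m * g = 81.0 * 9.81 = 794.61 N
Fr = 0.0024 * 794.61 = 1.907 N

1.907 N


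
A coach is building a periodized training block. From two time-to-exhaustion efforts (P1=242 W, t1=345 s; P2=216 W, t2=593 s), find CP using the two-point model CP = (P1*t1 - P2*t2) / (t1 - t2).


Work in trial 1 = 83490 J
Work in trial 2 = 128088 J
Delta work = -44598 J
Delta time = -248 s
CP = -44598 / -248 = 179.83 W

179.83 W


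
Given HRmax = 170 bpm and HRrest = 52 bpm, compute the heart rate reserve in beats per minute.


Heart rate reserve = maximum HR minus resting HR
HRR = 170 - 52 = 118 bpm

118 bpm


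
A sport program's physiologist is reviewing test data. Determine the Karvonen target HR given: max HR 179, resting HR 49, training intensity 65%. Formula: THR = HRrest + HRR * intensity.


HRR = HRmax - HRrest = 179 - 49 = 130
THR = 49 + 130 * 0.65
= 133.5 bpm

133.5 bpm


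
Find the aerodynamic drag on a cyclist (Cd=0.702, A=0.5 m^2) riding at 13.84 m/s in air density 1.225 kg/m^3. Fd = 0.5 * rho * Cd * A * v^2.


Fd = 0.5 * 1.225 * 0.702 * 0.5 * 13.84^2
= 0.5 * 1.225 * 0.702 * 0.5 * 191.5456
= 41.18 N

41.18 N


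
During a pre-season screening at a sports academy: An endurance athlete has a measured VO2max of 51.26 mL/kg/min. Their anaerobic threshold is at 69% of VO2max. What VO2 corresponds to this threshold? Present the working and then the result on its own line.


Anaerobic threshold VO2 = VO2max * 69%
= 51.26 * 0.69
= 35.37 mL/kg/min

35.37 mL/kg/min


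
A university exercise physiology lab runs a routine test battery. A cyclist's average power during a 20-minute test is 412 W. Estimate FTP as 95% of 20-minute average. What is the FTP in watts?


FTP = 20-min power * 0.95
= 412 * 0.95
= 391.4 W

391.4 W


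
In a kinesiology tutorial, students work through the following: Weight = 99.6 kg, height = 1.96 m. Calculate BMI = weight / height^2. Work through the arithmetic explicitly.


height^2 = 1.96^2 = 3.8416
BMI = 99.6 / 3.8416 = 25.93 kg/m^2

25.93 kg/m^2


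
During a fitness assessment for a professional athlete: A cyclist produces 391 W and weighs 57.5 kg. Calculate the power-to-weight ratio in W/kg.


P/W = power / mass
= 391 / 57.5
= 6.8 W/kg

6.8 W/kg


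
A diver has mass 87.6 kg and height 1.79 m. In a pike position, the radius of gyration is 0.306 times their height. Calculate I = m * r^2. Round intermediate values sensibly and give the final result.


r = 0.306 * 1.79 = 0.54774 m
I = m * r^2 = 87.6 * 0.300019 = 26.282 kg*m^2

26.282 kg*m^2


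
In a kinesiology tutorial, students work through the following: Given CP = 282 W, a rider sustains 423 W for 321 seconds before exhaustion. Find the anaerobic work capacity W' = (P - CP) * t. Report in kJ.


Excess power = 423 - 282 = 141 W
Work above CP = 141 * 321 = 45261 J
W' = 45.261 kJ

45.261 kJ


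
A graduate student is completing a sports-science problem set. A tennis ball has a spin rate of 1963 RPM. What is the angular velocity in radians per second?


Convert RPM to rad/s: multiply by 2*pi and divide by 60
omega = 1963 * 2 * pi / 60
= 205.565 rad/s

205.565 rad/s


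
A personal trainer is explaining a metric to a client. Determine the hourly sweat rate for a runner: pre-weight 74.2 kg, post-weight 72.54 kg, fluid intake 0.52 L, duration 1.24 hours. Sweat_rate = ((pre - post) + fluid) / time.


Mass lost = 74.2 - 72.54 = 1.66 kg
Add fluid consumed: 1.66 + 0.52 = 2.18 L total sweat
Sweat rate = 2.18 / 1.24 = 1.758 L/h

1.758 L/h


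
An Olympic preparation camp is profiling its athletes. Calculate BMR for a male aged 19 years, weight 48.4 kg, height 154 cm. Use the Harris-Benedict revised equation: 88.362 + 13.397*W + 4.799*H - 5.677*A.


Substituting values:
W term = 13.397 * 48.4 = 648.4148
H term = 4.799 * 154 = 739.046
A term = 5.677 * 19 = 107.863
BMR = 1367.96 kcal/day

1367.96 kcal/day


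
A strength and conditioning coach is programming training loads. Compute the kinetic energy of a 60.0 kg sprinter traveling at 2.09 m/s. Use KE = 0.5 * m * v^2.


Velocity squared = 4.3681
KE = 0.5 * 60.0 * 4.3681 = 131.04 J

131.04 J


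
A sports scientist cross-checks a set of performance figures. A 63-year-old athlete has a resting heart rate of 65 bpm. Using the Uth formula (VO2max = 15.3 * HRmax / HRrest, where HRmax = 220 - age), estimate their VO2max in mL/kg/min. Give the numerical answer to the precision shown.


HRmax = 220 - 63 = 157 bpm
Ratio = HRmax / HRrest = 157 / 65 = 2.4154
VO2max = 15.3 * 2.4154 = 36.96 mL/kg/min

36.96 mL/kg/min


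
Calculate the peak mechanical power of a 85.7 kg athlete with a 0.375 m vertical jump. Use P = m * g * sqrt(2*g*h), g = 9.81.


First, sqrt(2gh) = sqrt(2 * 9.81 * 0.375)
= sqrt(7.3575) = 2.712471 m/s
Power = 85.7 * 9.81 * 2.712471 = 2280.42 W

2280.42 W


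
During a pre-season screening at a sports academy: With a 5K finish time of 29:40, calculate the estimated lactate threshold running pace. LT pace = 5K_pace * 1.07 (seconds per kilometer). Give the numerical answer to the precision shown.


Race duration = 1780 s for 5 km
Average pace = 1780 / 5 = 356.0 s/km
LT pace = 356.0 * 1.07
= 380.92 s/km

380.92 s/km


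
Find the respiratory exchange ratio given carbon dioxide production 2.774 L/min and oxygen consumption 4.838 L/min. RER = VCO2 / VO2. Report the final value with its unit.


VCO2 = 2.774 L/min
VO2 = 4.838 L/min
RER = 2.774 / 4.838 = 0.5734

0.5734


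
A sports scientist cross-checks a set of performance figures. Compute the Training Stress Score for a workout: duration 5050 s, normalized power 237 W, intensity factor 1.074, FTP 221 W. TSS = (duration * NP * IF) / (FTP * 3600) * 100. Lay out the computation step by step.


Product = 5050 * 237 * 1.074 = 1285416.9
Base = 221 * 3600 = 795600
TSS = 1285416.9 / 795600 * 100 = 161.57

161.57 TSS


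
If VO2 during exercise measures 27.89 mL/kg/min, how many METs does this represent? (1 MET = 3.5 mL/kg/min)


METs = VO2 / 3.5 = 27.89 / 3.5 = 7.97

7.97 METs


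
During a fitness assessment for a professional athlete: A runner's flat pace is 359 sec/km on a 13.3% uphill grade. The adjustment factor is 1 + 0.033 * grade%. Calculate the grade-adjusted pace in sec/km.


Factor = 1 + 0.033 * 13.3 = 1.4389
Adjusted pace = 359 * 1.4389
= 516.57 sec/km

516.57 s/km


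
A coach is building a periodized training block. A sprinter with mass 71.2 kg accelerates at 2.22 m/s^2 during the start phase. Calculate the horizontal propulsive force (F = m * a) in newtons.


F = m * a
= 71.2 * 2.22
= 158.06 N

158.06 N


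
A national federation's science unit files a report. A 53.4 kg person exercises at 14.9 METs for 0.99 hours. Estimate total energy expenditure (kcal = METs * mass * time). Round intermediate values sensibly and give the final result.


Energy = METs * mass(kg) * time(h)
= 14.9 * 53.4 * 0.99
= 787.7 kcal

787.7 kcal


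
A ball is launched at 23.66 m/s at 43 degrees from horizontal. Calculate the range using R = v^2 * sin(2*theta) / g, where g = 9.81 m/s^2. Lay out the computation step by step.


sin(2 * 43) = sin(86) = 0.997564
v^2 = 23.66^2 = 559.7956
R = 559.7956 * 0.997564 / 9.81
= 56.925 m

56.925 m


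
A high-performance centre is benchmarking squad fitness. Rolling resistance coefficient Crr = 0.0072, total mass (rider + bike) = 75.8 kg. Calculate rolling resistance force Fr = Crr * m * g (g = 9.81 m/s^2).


Fr = Crr * m * g
= 0.0072 * 75.8 * 9.81
= 5.354 N

5.354 N


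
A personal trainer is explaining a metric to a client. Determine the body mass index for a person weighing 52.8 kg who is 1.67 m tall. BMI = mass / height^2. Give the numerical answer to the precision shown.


BMI = mass / height^2
= 52.8 / 1.67^2
= 52.8 / 2.7889
= 18.93 kg/m^2

18.93 kg/m^2


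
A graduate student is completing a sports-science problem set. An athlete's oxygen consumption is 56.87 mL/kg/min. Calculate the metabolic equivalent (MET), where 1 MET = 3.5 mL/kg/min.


MET = VO2 / 3.5
= 56.87 / 3.5
= 16.25 METs

16.25 METs


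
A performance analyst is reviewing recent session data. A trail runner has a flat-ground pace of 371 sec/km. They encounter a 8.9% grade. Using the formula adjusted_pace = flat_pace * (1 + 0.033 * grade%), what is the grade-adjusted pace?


Grade factor = 1 + 0.033 * 8.9 = 1.2937
Adjusted = 371 * 1.2937 = 479.96 sec/km

479.96 s/km


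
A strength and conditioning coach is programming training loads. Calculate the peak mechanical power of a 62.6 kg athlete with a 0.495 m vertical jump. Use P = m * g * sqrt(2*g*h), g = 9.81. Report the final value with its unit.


First, sqrt(2gh) = sqrt(2 * 9.81 * 0.495)
= sqrt(9.7119) = 3.116392 m/s
Power = 62.6 * 9.81 * 3.116392 = 1913.8 W

1913.8 W


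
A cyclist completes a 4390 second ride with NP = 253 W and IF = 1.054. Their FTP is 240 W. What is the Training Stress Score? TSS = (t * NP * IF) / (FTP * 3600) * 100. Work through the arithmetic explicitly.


t * NP * IF = 4390 * 253 * 1.054 = 1170646.18
FTP * 3600 = 864000
TSS = (1170646.18 / 864000) * 100 = 135.49

135.49 TSS


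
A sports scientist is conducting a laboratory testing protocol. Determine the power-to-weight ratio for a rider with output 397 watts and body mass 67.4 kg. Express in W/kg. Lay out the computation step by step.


P/W = 397 / 67.4 = 5.89 W/kg

5.89 W/kg


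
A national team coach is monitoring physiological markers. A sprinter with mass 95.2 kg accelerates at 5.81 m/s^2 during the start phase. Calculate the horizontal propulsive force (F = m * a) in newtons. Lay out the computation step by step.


F = m * a
= 95.2 * 5.81
= 553.11 N

553.11 N


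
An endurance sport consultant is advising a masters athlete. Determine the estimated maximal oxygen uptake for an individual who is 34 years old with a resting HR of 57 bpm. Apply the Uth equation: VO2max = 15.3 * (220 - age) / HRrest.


HRmax = 220 - 34 = 186
VO2max = 15.3 * (186 / 57)
= 15.3 * 3.2632
= 49.93 mL/kg/min

49.93 mL/kg/min


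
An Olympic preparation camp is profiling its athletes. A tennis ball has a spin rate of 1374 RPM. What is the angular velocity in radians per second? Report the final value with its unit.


Convert RPM to rad/s: multiply by 2*pi and divide by 60
omega = 1374 * 2 * pi / 60
= 143.885 rad/s

143.885 rad/s


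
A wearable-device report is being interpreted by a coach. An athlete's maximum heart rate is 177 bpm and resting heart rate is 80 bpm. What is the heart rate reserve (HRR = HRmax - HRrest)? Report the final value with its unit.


HRR = HRmax - HRrest
= 177 - 80
= 97 bpm

97 bpm


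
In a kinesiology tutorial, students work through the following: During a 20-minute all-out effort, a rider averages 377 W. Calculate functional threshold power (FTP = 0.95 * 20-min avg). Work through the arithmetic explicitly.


FTP = 0.95 * 377
= 358.15 W

358.15 W


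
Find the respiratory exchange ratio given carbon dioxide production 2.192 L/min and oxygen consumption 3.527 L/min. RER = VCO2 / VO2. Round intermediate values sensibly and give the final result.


VCO2 = 2.192 L/min
VO2 = 3.527 L/min
RER = 2.192 / 3.527 = 0.6215

0.6215


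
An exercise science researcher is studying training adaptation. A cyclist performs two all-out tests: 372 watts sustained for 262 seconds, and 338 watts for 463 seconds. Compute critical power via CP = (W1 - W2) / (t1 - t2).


W1 = P1 * t1 = 372 * 262 = 97464 J
W2 = P2 * t2 = 338 * 463 = 156494 J
CP = (97464 - 156494) / (262 - 463)
= 293.68 W

293.68 W


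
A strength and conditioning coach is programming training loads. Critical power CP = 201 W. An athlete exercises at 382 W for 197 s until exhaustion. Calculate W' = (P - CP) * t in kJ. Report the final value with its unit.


P - CP = 382 - 201 = 181 W
W' = 181 * 197 = 35657 J
= 35657 / 1000 = 35.657 kJ

35.657 kJ


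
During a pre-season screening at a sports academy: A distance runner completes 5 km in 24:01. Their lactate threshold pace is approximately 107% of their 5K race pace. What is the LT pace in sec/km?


Convert to seconds: 24 min 1 s = 1441 s
Pace per km = 1441 / 5 = 288.2 s/km
LT pace = 288.2 * 1.07 = 308.37 s/km

308.37 s/km


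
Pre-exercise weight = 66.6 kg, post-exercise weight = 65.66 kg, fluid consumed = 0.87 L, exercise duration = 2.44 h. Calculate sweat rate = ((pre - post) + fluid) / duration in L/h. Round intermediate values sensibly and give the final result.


Weight loss = 66.6 - 65.66 = 0.94 kg (approx L)
Total sweat = 0.94 + 0.87 = 1.81 L
Sweat rate = 1.81 / 2.44 = 0.742 L/h

0.742 L/h


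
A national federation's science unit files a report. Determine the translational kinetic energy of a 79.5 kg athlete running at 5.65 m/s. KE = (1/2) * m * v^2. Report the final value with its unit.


KE = 0.5 * m * v^2
= 0.5 * 79.5 * 5.65^2
= 0.5 * 79.5 * 31.9225
= 1268.92 J

1268.92 J


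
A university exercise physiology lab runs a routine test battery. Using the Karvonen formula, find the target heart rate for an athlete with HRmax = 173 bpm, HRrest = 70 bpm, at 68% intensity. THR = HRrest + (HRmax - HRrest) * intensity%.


HRR = 173 - 70 = 103
THR = 70 + 103 * 0.68
= 70 + 70.04
= 140.04 bpm

140.04 bpm


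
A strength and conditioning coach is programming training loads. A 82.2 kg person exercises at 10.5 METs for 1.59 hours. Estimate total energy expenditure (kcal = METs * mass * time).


Energy = METs * mass(kg) * time(h)
= 10.5 * 82.2 * 1.59
= 1372.33 kcal

1372.33 kcal


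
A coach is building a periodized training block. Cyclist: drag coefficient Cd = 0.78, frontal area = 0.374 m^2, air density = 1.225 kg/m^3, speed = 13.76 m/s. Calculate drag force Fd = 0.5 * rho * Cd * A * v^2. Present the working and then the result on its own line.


v^2 = 13.76^2 = 189.3376
Fd = 0.5 * 1.225 * 0.78 * 0.374 * 189.3376
= 33.831 N

33.831 N


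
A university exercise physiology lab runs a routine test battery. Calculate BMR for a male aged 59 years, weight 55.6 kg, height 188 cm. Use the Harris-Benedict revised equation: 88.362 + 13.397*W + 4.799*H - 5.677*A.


Substituting values:
W term = 13.397 * 55.6 = 744.8732
H term = 4.799 * 188 = 902.212
A term = 5.677 * 59 = 334.943
BMR = 1400.5 kcal/day

1400.5 kcal/day


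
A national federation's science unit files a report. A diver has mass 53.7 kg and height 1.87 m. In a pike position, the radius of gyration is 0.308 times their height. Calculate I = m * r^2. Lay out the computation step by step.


r = 0.308 * 1.87 = 0.57596 m
I = m * r^2 = 53.7 * 0.33173 = 17.814 kg*m^2

17.814 kg*m^2


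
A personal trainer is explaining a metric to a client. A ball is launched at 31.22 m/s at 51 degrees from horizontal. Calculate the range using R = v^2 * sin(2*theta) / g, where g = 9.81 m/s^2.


sin(2 * 51) = sin(102) = 0.978148
v^2 = 31.22^2 = 974.6884
R = 974.6884 * 0.978148 / 9.81
= 97.185 m

97.185 m


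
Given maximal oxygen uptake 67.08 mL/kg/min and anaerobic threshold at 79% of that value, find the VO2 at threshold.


Percentage as decimal = 0.79
VO2 at AT = 67.08 * 0.79 = 52.99 mL/kg/min

52.99 mL/kg/min


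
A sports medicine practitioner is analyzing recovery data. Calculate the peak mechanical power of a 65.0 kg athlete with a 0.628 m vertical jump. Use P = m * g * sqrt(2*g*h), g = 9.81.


First, sqrt(2gh) = sqrt(2 * 9.81 * 0.628)
= sqrt(12.32136) = 3.510179 m/s
Power = 65.0 * 9.81 * 3.510179 = 2238.27 W

2238.27 W


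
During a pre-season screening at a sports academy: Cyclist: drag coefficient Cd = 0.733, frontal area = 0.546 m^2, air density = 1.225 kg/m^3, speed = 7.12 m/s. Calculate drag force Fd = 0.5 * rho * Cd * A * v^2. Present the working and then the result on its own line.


v^2 = 7.12^2 = 50.6944
Fd = 0.5 * 1.225 * 0.733 * 0.546 * 50.6944
= 12.427 N

12.427 N


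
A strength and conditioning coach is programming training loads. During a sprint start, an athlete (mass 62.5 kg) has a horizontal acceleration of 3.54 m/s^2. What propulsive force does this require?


Propulsive force = mass * acceleration
= 62.5 kg * 3.54 m/s^2
= 221.25 N

221.25 N


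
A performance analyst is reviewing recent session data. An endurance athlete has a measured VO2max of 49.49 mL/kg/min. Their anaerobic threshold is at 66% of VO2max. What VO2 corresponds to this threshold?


Anaerobic threshold VO2 = VO2max * 66%
= 49.49 * 0.66
= 32.66 mL/kg/min

32.66 mL/kg/min


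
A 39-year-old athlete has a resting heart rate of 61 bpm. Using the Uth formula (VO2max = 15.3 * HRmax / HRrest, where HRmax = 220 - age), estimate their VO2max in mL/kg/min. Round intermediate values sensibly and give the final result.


HRmax = 220 - 39 = 181 bpm
Ratio = HRmax / HRrest = 181 / 61 = 2.9672
VO2max = 15.3 * 2.9672 = 45.4 mL/kg/min

45.4 mL/kg/min


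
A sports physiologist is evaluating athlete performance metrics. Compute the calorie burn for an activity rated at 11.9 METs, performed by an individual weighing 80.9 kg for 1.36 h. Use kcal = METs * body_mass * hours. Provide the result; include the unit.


Product of METs and mass = 11.9 * 80.9 = 962.71
Total kcal = 962.71 * 1.36 = 1309.29 kcal

1309.29 kcal


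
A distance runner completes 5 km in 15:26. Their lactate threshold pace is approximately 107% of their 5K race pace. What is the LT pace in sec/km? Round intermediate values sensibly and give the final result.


Convert to seconds: 15 min 26 s = 926 s
Pace per km = 926 / 5 = 185.2 s/km
LT pace = 185.2 * 1.07 = 198.16 s/km

198.16 s/km


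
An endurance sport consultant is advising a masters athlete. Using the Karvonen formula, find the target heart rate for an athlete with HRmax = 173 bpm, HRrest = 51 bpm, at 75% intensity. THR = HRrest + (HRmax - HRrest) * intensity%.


HRR = 173 - 51 = 122
THR = 51 + 122 * 0.75
= 51 + 91.5
= 142.5 bpm

142.5 bpm


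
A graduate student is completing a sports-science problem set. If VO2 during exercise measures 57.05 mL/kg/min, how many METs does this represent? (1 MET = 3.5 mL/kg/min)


METs = VO2 / 3.5 = 57.05 / 3.5 = 16.3

16.3 METs


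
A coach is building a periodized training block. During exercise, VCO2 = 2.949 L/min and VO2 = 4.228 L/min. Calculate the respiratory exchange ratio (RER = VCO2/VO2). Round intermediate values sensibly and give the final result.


RER = VCO2 / VO2
= 2.949 / 4.228
= 0.6975

0.6975


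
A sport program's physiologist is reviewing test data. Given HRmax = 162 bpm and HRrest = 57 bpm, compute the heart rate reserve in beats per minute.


Heart rate reserve = maximum HR minus resting HR
HRR = 162 - 57 = 105 bpm

105 bpm


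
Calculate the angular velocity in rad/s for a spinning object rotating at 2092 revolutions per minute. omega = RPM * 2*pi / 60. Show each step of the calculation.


omega = RPM * 2*pi / 60
= 2092 * 6.28318531 / 60
= 219.074 rad/s

219.074 rad/s


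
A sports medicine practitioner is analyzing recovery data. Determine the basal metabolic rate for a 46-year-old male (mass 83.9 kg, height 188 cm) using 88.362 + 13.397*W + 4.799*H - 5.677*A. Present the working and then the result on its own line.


BMR = 88.362 + 13.397*83.9 + 4.799*188 - 5.677*46
= 1853.44 kcal/day

1853.44 kcal/day


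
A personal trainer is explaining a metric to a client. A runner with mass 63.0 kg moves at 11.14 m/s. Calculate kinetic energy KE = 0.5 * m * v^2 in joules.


v^2 = 11.14^2 = 124.0996
KE = 0.5 * 63.0 * 124.0996
= 3909.14 J

3909.14 J


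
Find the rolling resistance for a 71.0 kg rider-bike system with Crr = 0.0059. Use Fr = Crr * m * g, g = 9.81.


m * g = 71.0 * 9.81 = 696.51 N
Fr = 0.0059 * 696.51 = 4.109 N

4.109 N


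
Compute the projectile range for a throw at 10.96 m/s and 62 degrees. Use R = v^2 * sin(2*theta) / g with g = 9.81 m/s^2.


Two times the angle = 124 degrees
sin(124) = 0.829038
R = 120.1216 * 0.829038 / 9.81 = 10.151 m

10.151 m


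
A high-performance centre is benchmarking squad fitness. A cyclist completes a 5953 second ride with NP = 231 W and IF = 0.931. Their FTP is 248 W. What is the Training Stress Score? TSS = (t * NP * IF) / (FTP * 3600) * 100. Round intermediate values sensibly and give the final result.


t * NP * IF = 5953 * 231 * 0.931 = 1280258.133
FTP * 3600 = 892800
TSS = (1280258.133 / 892800) * 100 = 143.4

143.4 TSS


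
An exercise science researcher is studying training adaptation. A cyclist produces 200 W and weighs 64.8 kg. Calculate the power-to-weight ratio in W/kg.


P/W = power / mass
= 200 / 64.8
= 3.086 W/kg

3.086 W/kg


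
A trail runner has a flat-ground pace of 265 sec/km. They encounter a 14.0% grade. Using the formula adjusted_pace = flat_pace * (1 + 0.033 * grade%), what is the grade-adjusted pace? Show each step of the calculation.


Grade factor = 1 + 0.033 * 14.0 = 1.462
Adjusted = 265 * 1.462 = 387.43 sec/km

387.43 s/km


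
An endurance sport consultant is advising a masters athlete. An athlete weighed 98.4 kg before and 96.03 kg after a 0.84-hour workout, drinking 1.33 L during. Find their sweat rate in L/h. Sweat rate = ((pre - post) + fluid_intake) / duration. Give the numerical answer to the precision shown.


Body mass change = 2.37 kg
Total sweat loss = 2.37 + 1.33 = 3.7 L
Rate = 3.7 / 0.84 = 4.405 L/h

4.405 L/h


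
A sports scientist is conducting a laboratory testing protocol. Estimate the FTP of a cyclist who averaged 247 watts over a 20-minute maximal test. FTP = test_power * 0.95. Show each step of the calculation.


FTP = 247 * 0.95 = 234.65 W

234.65 W


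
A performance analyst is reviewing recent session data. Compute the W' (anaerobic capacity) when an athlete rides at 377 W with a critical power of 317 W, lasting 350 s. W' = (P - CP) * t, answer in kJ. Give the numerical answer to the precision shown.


Above-CP power = 60 W
Duration = 350 s
W' = 60 * 350 = 21000 J
Convert: 21000 / 1000 = 21.0 kJ

21.0 kJ


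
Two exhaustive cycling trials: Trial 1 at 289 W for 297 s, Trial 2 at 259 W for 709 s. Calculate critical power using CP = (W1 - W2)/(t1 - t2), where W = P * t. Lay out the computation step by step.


W1 = 289 * 297 = 85833 J
W2 = 259 * 709 = 183631 J
CP = (85833 - 183631) / (297 - 709)
= -97798 / -412
= 237.37 W

237.37 W


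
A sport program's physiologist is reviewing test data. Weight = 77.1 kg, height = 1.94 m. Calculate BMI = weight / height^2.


height^2 = 1.94^2 = 3.7636
BMI = 77.1 / 3.7636 = 20.49 kg/m^2

20.49 kg/m^2


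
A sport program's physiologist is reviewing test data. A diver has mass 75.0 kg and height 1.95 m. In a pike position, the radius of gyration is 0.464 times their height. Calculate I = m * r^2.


r = 0.464 * 1.95 = 0.9048 m
I = m * r^2 = 75.0 * 0.818663 = 61.4 kg*m^2

61.4 kg*m^2


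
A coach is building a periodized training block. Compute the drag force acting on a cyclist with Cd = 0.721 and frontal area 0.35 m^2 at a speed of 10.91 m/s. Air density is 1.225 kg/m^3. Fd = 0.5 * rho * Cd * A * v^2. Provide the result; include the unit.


Step 1: v^2 = 119.0281
Step 2: Fd = 0.5 * 1.225 * 0.721 * 0.35 * 119.0281
= 18.398 N

18.398 N


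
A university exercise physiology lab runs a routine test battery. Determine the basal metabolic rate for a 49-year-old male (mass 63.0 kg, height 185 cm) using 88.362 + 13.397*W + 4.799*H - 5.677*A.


BMR = 88.362 + 13.397*63.0 + 4.799*185 - 5.677*49
= 1542.02 kcal/day

1542.02 kcal/day


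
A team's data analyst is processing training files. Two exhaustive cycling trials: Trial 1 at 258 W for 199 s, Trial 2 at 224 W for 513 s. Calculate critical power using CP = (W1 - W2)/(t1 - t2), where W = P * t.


W1 = 258 * 199 = 51342 J
W2 = 224 * 513 = 114912 J
CP = (51342 - 114912) / (199 - 513)
= -63570 / -314
= 202.45 W

202.45 W


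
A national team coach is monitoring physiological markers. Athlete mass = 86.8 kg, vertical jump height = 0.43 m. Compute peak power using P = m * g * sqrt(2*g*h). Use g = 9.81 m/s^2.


sqrt(2 * 9.81 * 0.43) = sqrt(8.4366) = 2.904583 m/s
P = 86.8 * 9.81 * 2.904583
= 2473.28 W

2473.28 W


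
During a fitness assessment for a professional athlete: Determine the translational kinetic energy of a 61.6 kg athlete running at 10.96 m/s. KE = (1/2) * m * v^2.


KE = 0.5 * m * v^2
= 0.5 * 61.6 * 10.96^2
= 0.5 * 61.6 * 120.1216
= 3699.75 J

3699.75 J


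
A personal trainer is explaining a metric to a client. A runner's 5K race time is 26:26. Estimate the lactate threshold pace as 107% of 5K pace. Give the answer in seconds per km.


Total race time = 26*60 + 26 = 1586 seconds
5K pace = 1586 / 5 = 317.2 sec/km
LT pace = 317.2 * 1.07 = 339.4 sec/km

339.4 s/km


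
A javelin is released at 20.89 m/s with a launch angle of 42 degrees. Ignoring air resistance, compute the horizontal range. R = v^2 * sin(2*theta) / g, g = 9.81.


Launch speed squared = 436.3921
sin(2 * 42 deg) = 0.994522
Range = 436.3921 * 0.994522 / 9.81
= 44.241 m

44.241 m


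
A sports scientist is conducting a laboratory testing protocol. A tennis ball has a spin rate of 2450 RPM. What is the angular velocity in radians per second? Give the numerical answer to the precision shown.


Convert RPM to rad/s: multiply by 2*pi and divide by 60
omega = 2450 * 2 * pi / 60
= 256.563 rad/s

256.563 rad/s


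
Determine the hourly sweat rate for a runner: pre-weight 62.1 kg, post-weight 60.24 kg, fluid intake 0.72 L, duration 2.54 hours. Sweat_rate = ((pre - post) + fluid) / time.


Mass lost = 62.1 - 60.24 = 1.86 kg
Add fluid consumed: 1.86 + 0.72 = 2.58 L total sweat
Sweat rate = 2.58 / 2.54 = 1.016 L/h

1.016 L/h


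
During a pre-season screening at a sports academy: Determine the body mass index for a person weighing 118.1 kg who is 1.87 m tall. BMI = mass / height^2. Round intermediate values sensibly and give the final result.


BMI = mass / height^2
= 118.1 / 1.87^2
= 118.1 / 3.4969
= 33.77 kg/m^2

33.77 kg/m^2


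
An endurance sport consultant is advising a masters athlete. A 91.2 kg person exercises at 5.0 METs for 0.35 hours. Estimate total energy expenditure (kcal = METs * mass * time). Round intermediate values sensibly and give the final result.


Energy = METs * mass(kg) * time(h)
= 5.0 * 91.2 * 0.35
= 159.6 kcal

159.6 kcal


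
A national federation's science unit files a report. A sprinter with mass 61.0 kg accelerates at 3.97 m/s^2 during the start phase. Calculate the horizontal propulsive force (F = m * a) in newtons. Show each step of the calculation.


F = m * a
= 61.0 * 3.97
= 242.17 N

242.17 N


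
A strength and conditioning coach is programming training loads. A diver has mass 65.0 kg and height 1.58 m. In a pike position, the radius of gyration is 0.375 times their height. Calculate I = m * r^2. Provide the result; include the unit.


r = 0.375 * 1.58 = 0.5925 m
I = m * r^2 = 65.0 * 0.351056 = 22.819 kg*m^2

22.819 kg*m^2


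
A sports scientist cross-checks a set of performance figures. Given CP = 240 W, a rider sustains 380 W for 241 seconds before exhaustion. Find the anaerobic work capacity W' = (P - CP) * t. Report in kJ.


Excess power = 380 - 240 = 140 W
Work above CP = 140 * 241 = 33740 J
W' = 33.74 kJ

33.74 kJ


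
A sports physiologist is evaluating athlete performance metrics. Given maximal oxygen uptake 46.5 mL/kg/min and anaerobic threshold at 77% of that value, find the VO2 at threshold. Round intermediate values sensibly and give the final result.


Percentage as decimal = 0.77
VO2 at AT = 46.5 * 0.77 = 35.81 mL/kg/min

35.81 mL/kg/min


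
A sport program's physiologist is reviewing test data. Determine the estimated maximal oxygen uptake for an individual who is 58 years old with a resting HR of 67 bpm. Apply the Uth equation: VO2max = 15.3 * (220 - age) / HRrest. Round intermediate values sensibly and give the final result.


HRmax = 220 - 58 = 162
VO2max = 15.3 * (162 / 67)
= 15.3 * 2.4179
= 36.99 mL/kg/min

36.99 mL/kg/min


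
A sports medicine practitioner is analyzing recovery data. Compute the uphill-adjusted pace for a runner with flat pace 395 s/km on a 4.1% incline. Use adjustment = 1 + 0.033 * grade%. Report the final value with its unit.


Adjustment factor = 1 + 0.033 * 4.1 = 1.1353
Grade-adjusted pace = 395 * 1.1353 = 448.44 s/km

448.44 s/km


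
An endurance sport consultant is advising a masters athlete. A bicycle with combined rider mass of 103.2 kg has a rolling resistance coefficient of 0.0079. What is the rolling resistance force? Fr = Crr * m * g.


Fr = 0.0079 * 103.2 * 9.81
= 0.81528 * 9.81
= 7.998 N

7.998 N


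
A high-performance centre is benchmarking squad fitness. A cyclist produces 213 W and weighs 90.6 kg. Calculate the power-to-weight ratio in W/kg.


P/W = power / mass
= 213 / 90.6
= 2.351 W/kg

2.351 W/kg


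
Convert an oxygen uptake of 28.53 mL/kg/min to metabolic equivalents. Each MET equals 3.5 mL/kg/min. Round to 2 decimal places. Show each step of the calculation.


One MET = 3.5 mL/kg/min
Number of METs = 28.53 / 3.5
= 8.15 METs

8.15 METs


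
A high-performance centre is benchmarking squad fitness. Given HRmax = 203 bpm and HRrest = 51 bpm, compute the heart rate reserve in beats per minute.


Heart rate reserve = maximum HR minus resting HR
HRR = 203 - 51 = 152 bpm

152 bpm


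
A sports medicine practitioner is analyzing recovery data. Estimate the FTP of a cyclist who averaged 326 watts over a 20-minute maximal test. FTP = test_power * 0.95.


FTP = 326 * 0.95 = 309.7 W

309.7 W


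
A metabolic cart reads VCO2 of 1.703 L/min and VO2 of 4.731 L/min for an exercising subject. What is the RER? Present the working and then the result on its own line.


RER = VCO2 / VO2 = 1.703 / 4.731 = 0.36

0.36


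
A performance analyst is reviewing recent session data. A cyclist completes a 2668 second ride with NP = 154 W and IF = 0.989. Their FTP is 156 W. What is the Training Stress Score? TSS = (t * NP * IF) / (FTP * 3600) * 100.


t * NP * IF = 2668 * 154 * 0.989 = 406352.408
FTP * 3600 = 561600
TSS = (406352.408 / 561600) * 100 = 72.36

72.36 TSS


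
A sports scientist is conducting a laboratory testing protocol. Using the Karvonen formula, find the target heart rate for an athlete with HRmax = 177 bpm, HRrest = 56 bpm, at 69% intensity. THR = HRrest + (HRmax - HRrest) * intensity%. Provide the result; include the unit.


HRR = 177 - 56 = 121
THR = 56 + 121 * 0.69
= 56 + 83.49
= 139.49 bpm

139.49 bpm


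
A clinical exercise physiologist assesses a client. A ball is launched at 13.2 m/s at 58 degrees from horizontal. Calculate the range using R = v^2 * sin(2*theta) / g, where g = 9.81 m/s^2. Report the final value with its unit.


sin(2 * 58) = sin(116) = 0.898794
v^2 = 13.2^2 = 174.24
R = 174.24 * 0.898794 / 9.81
= 15.964 m

15.964 m


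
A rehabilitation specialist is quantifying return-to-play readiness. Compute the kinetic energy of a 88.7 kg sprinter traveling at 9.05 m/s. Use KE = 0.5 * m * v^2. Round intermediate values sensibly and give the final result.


Velocity squared = 81.9025
KE = 0.5 * 88.7 * 81.9025 = 3632.38 J

3632.38 J


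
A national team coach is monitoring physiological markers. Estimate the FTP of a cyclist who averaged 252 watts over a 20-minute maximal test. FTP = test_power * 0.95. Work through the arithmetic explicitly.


FTP = 252 * 0.95 = 239.4 W

239.4 W


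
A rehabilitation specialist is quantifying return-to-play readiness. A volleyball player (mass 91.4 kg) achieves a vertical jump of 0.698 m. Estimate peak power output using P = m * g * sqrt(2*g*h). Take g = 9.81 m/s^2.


2 * g * h = 2 * 9.81 * 0.698 = 13.69476
sqrt(13.69476) = 3.700643 m/s
P = 91.4 * 9.81 * 3.700643 = 3318.12 W

3318.12 W


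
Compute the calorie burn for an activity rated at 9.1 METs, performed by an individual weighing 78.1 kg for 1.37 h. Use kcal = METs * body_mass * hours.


Product of METs and mass = 9.1 * 78.1 = 710.71
Total kcal = 710.71 * 1.37 = 973.67 kcal

973.67 kcal


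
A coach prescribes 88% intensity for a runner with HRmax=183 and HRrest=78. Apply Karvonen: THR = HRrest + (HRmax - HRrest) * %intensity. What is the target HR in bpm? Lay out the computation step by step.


Heart rate reserve = 183 - 78 = 105
Intensity fraction = 88 / 100 = 0.88
THR = 78 + 105 * 0.88 = 170.4 bpm

170.4 bpm


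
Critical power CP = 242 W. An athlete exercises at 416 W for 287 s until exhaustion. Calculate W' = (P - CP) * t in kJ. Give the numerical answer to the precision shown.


P - CP = 416 - 242 = 174 W
W' = 174 * 287 = 49938 J
= 49938 / 1000 = 49.938 kJ

49.938 kJ


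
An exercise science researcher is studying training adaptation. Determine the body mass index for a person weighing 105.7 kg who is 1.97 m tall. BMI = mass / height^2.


BMI = mass / height^2
= 105.7 / 1.97^2
= 105.7 / 3.8809
= 27.24 kg/m^2

27.24 kg/m^2


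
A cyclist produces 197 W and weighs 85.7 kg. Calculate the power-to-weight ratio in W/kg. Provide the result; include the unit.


P/W = power / mass
= 197 / 85.7
= 2.299 W/kg

2.299 W/kg


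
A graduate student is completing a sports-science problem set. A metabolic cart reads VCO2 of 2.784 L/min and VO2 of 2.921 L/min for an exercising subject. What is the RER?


RER = VCO2 / VO2 = 2.784 / 2.921 = 0.9531

0.9531


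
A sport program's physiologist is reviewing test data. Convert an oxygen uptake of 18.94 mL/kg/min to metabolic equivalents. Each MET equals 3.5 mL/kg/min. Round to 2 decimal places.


One MET = 3.5 mL/kg/min
Number of METs = 18.94 / 3.5
= 5.41 METs

5.41 METs


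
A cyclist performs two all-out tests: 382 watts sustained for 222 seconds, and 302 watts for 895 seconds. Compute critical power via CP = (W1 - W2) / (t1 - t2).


W1 = P1 * t1 = 382 * 222 = 84804 J
W2 = P2 * t2 = 302 * 895 = 270290 J
CP = (84804 - 270290) / (222 - 895)
= 275.61 W

275.61 W


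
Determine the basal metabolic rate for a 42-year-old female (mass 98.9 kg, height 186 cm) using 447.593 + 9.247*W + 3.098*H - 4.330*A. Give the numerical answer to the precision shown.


BMR = 447.593 + 9.247*98.9 + 3.098*186 - 4.330*42
= 1756.49 kcal/day

1756.49 kcal/day


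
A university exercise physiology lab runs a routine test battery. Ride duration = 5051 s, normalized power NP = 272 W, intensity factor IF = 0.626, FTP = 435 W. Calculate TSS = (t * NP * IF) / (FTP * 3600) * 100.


Numerator = 5051 * 272 * 0.626 = 860043.872
Denominator = 435 * 3600 = 1566000
TSS = 860043.872 / 1566000 * 100
= 54.92

54.92 TSS
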